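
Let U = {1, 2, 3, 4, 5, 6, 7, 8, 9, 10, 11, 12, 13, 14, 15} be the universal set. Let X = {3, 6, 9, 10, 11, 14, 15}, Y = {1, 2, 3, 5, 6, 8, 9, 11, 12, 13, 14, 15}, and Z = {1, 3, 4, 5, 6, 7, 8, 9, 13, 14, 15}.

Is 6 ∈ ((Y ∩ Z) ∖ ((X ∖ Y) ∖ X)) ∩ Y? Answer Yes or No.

Yes

6 ∈ Y and 6 ∈ Z, so 6 ∈ Y ∩ Z
6 ∈ X and 6 ∈ Y, so 6 ∉ X ∖ Y
6 ∉ (X ∖ Y) and 6 ∈ X, so 6 ∉ (X ∖ Y) ∖ X
6 ∈ (Y ∩ Z) and 6 ∉ ((X ∖ Y) ∖ X), so 6 ∈ (Y ∩ Z) ∖ ((X ∖ Y) ∖ X)
6 ∈ ((Y ∩ Z) ∖ ((X ∖ Y) ∖ X)) and 6 ∈ Y, so 6 ∈ ((Y ∩ Z) ∖ ((X ∖ Y) ∖ X)) ∩ Y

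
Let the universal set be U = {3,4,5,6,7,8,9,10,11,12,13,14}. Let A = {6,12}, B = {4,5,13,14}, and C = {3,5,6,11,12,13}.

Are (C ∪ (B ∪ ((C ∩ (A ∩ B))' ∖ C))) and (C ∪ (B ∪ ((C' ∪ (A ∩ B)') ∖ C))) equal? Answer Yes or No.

A ∩ B = {}
C ∩ (A ∩ B) = {}
(C ∩ (A ∩ B))' = {3,4,5,6,7,8,9,10,11,12,13,14}
(C ∩ (A ∩ B))' ∖ C = {4,7,8,9,10,14}
B ∪ ((C ∩ (A ∩ B))' ∖ C) = {4,5,7,8,9,10,13,14}
C ∪ (B ∪ ((C ∩ (A ∩ B))' ∖ C)) = {3,4,5,6,7,8,9,10,11,12,13,14}
C' = {4,7,8,9,10,14}
(A ∩ B)' = {3,4,5,6,7,8,9,10,11,12,13,14}
C' ∪ (A ∩ B)' = {3,4,5,6,7,8,9,10,11,12,13,14}
(C' ∪ (A ∩ B)') ∖ C = {4,7,8,9,10,14}
B ∪ ((C' ∪ (A ∩ B)') ∖ C) = {4,5,7,8,9,10,13,14}
C ∪ (B ∪ ((C' ∪ (A ∩ B)') ∖ C)) = {3,4,5,6,7,8,9,10,11,12,13,14}
Both equal {3,4,5,6,7,8,9,10,11,12,13,14}, so C ∪ (B ∪ ((C ∩ (A ∩ B))' ∖ C)) = C ∪ (B ∪ ((C' ∪ (A ∩ B)') ∖ C)).

Yes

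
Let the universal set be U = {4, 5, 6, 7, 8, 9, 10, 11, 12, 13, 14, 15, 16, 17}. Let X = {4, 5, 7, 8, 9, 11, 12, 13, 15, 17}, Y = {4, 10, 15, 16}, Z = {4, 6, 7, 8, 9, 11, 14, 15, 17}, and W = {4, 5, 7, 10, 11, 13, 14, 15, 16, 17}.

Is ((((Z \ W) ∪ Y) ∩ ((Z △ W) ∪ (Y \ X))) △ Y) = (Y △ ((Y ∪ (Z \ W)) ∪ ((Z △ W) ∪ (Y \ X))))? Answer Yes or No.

No

Z \ W = {6, 8, 9}
(Z \ W) ∪ Y = {4, 6, 8, 9, 10, 15, 16}
Z △ W = {5, 6, 8, 9, 10, 13, 16}
Y \ X = {10, 16}
(Z △ W) ∪ (Y \ X) = {5, 6, 8, 9, 10, 13, 16}
((Z \ W) ∪ Y) ∩ ((Z △ W) ∪ (Y \ X)) = {6, 8, 9, 10, 16}
(((Z \ W) ∪ Y) ∩ ((Z △ W) ∪ (Y \ X))) △ Y = {4, 6, 8, 9, 15}
Y ∪ (Z \ W) = {4, 6, 8, 9, 10, 15, 16}
(Y ∪ (Z \ W)) ∪ ((Z △ W) ∪ (Y \ X)) = {4, 5, 6, 8, 9, 10, 13, 15, 16}
Y △ ((Y ∪ (Z \ W)) ∪ ((Z △ W) ∪ (Y \ X))) = {5, 6, 8, 9, 13}
4 ∈ (((Z \ W) ∪ Y) ∩ ((Z △ W) ∪ (Y \ X))) △ Y but 4 ∉ Y △ ((Y ∪ (Z \ W)) ∪ ((Z △ W) ∪ (Y \ X))), so they differ.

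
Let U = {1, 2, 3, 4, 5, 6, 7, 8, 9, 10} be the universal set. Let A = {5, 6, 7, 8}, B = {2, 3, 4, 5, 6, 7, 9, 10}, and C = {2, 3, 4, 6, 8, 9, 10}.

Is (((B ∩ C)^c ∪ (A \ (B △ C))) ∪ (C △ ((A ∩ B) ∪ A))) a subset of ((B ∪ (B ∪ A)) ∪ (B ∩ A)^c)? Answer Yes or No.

Yes

B ∩ C = {2, 3, 4, 6, 9, 10}
(B ∩ C)^c = {1, 5, 7, 8}
B △ C = {5, 7, 8}
A \ (B △ C) = {6}
(B ∩ C)^c ∪ (A \ (B △ C)) = {1, 5, 6, 7, 8}
A ∩ B = {5, 6, 7}
(A ∩ B) ∪ A = {5, 6, 7, 8}
C △ ((A ∩ B) ∪ A) = {2, 3, 4, 5, 7, 9, 10}
((B ∩ C)^c ∪ (A \ (B △ C))) ∪ (C △ ((A ∩ B) ∪ A)) = {1, 2, 3, 4, 5, 6, 7, 8, 9, 10}
B ∪ A = {2, 3, 4, 5, 6, 7, 8, 9, 10}
B ∪ (B ∪ A) = {2, 3, 4, 5, 6, 7, 8, 9, 10}
B ∩ A = {5, 6, 7}
(B ∩ A)^c = {1, 2, 3, 4, 8, 9, 10}
(B ∪ (B ∪ A)) ∪ (B ∩ A)^c = {1, 2, 3, 4, 5, 6, 7, 8, 9, 10}
Every element of {1, 2, 3, 4, 5, 6, 7, 8, 9, 10} is in {1, 2, 3, 4, 5, 6, 7, 8, 9, 10}, so ((B ∩ C)^c ∪ (A \ (B △ C))) ∪ (C △ ((A ∩ B) ∪ A)) ⊆ (B ∪ (B ∪ A)) ∪ (B ∩ A)^c.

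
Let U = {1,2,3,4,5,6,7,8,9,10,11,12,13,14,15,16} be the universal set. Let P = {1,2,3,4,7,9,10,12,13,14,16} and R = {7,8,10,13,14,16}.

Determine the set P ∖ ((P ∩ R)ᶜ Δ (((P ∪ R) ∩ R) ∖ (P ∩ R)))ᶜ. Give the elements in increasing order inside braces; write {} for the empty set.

P ∩ R = {7,10,13,14,16}
(P ∩ R)ᶜ = {1,2,3,4,5,6,8,9,11,12,15}
P ∪ R = {1,2,3,4,7,8,9,10,12,13,14,16}
(P ∪ R) ∩ R = {7,8,10,13,14,16}
((P ∪ R) ∩ R) ∖ (P ∩ R) = {8}
(P ∩ R)ᶜ Δ (((P ∪ R) ∩ R) ∖ (P ∩ R)) = {1,2,3,4,5,6,9,11,12,15}
((P ∩ R)ᶜ Δ (((P ∪ R) ∩ R) ∖ (P ∩ R)))ᶜ = {7,8,10,13,14,16}
P ∖ ((P ∩ R)ᶜ Δ (((P ∪ R) ∩ R) ∖ (P ∩ R)))ᶜ = {1,2,3,4,9,12}

{1,2,3,4,9,12}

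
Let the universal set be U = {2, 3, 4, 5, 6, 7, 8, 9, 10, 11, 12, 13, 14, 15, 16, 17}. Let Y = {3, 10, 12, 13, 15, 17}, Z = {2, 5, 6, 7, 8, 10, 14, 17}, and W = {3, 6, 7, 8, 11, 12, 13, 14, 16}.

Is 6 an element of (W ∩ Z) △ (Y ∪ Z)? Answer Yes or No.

6 ∈ W and 6 ∈ Z, so 6 ∈ W ∩ Z
6 ∉ Y and 6 ∈ Z, so 6 ∈ Y ∪ Z
6 ∈ (W ∩ Z) and 6 ∈ (Y ∪ Z), so 6 ∉ (W ∩ Z) △ (Y ∪ Z)

No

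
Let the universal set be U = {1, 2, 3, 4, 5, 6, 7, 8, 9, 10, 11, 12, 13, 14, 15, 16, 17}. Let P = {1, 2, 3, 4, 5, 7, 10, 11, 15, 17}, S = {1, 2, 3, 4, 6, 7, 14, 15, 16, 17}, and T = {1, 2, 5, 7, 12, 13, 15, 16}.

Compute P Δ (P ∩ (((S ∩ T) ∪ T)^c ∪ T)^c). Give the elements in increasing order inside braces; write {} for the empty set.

{1, 2, 3, 4, 5, 7, 10, 11, 15, 17}

S ∩ T = {1, 2, 7, 15, 16}
(S ∩ T) ∪ T = {1, 2, 5, 7, 12, 13, 15, 16}
((S ∩ T) ∪ T)^c = {3, 4, 6, 8, 9, 10, 11, 14, 17}
((S ∩ T) ∪ T)^c ∪ T = {1, 2, 3, 4, 5, 6, 7, 8, 9, 10, 11, 12, 13, 14, 15, 16, 17}
(((S ∩ T) ∪ T)^c ∪ T)^c = {}
P ∩ (((S ∩ T) ∪ T)^c ∪ T)^c = {}
P Δ (P ∩ (((S ∩ T) ∪ T)^c ∪ T)^c) = {1, 2, 3, 4, 5, 7, 10, 11, 15, 17}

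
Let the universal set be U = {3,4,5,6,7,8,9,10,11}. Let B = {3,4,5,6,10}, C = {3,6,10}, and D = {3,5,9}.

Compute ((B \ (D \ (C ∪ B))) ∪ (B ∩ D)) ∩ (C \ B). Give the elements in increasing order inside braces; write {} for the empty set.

{}

C ∪ B = {3,4,5,6,10}
D \ (C ∪ B) = {9}
B \ (D \ (C ∪ B)) = {3,4,5,6,10}
B ∩ D = {3,5}
(B \ (D \ (C ∪ B))) ∪ (B ∩ D) = {3,4,5,6,10}
C \ B = {}
((B \ (D \ (C ∪ B))) ∪ (B ∩ D)) ∩ (C \ B) = {}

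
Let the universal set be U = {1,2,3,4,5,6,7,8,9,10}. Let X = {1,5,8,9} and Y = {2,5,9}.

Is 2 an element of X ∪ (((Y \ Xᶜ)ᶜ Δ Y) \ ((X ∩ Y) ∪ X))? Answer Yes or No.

No

2 ∉ X, so 2 ∈ Xᶜ
2 ∈ Y and 2 ∈ Xᶜ, so 2 ∉ Y \ Xᶜ
2 ∈ (Y \ Xᶜ)ᶜ since 2 ∉ (Y \ Xᶜ)
2 ∈ (Y \ Xᶜ)ᶜ and 2 ∈ Y, so 2 ∉ (Y \ Xᶜ)ᶜ Δ Y
2 ∉ X and 2 ∈ Y, so 2 ∉ X ∩ Y
2 ∉ (X ∩ Y) and 2 ∉ X, so 2 ∉ (X ∩ Y) ∪ X
2 ∉ ((Y \ Xᶜ)ᶜ Δ Y) and 2 ∉ ((X ∩ Y) ∪ X), so 2 ∉ ((Y \ Xᶜ)ᶜ Δ Y) \ ((X ∩ Y) ∪ X)
2 ∉ X and 2 ∉ (((Y \ Xᶜ)ᶜ Δ Y) \ ((X ∩ Y) ∪ X)), so 2 ∉ X ∪ (((Y \ Xᶜ)ᶜ Δ Y) \ ((X ∩ Y) ∪ X))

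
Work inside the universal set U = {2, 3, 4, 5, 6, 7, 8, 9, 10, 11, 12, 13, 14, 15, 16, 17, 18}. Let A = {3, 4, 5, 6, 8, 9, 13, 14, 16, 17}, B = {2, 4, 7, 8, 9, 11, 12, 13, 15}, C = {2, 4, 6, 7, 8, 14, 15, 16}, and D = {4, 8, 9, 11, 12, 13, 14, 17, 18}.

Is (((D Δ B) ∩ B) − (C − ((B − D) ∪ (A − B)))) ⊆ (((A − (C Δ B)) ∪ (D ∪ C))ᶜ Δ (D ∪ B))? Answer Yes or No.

D Δ B = {2, 7, 14, 15, 17, 18}
(D Δ B) ∩ B = {2, 7, 15}
B − D = {2, 7, 15}
A − B = {3, 5, 6, 14, 16, 17}
(B − D) ∪ (A − B) = {2, 3, 5, 6, 7, 14, 15, 16, 17}
C − ((B − D) ∪ (A − B)) = {4, 8}
((D Δ B) ∩ B) − (C − ((B − D) ∪ (A − B))) = {2, 7, 15}
C Δ B = {6, 9, 11, 12, 13, 14, 16}
A − (C Δ B) = {3, 4, 5, 8, 17}
D ∪ C = {2, 4, 6, 7, 8, 9, 11, 12, 13, 14, 15, 16, 17, 18}
(A − (C Δ B)) ∪ (D ∪ C) = {2, 3, 4, 5, 6, 7, 8, 9, 11, 12, 13, 14, 15, 16, 17, 18}
((A − (C Δ B)) ∪ (D ∪ C))ᶜ = {10}
D ∪ B = {2, 4, 7, 8, 9, 11, 12, 13, 14, 15, 17, 18}
((A − (C Δ B)) ∪ (D ∪ C))ᶜ Δ (D ∪ B) = {2, 4, 7, 8, 9, 10, 11, 12, 13, 14, 15, 17, 18}
Every element of {2, 7, 15} is in {2, 4, 7, 8, 9, 10, 11, 12, 13, 14, 15, 17, 18}, so ((D Δ B) ∩ B) − (C − ((B − D) ∪ (A − B))) ⊆ ((A − (C Δ B)) ∪ (D ∪ C))ᶜ Δ (D ∪ B).

Yes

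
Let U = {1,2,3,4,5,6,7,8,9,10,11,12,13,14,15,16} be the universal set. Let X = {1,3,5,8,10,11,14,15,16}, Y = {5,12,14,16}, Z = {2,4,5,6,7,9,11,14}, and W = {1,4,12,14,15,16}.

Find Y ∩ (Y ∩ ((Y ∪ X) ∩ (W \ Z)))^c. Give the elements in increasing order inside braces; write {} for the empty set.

{5,14}

Y ∪ X = {1,3,5,8,10,11,12,14,15,16}
W \ Z = {1,12,15,16}
(Y ∪ X) ∩ (W \ Z) = {1,12,15,16}
Y ∩ ((Y ∪ X) ∩ (W \ Z)) = {12,16}
(Y ∩ ((Y ∪ X) ∩ (W \ Z)))^c = {1,2,3,4,5,6,7,8,9,10,11,13,14,15}
Y ∩ (Y ∩ ((Y ∪ X) ∩ (W \ Z)))^c = {5,14}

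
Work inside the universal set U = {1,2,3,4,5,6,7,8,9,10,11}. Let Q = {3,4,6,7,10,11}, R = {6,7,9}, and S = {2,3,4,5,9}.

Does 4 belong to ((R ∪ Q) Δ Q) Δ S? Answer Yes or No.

4 ∉ R and 4 ∈ Q, so 4 ∈ R ∪ Q
4 ∈ (R ∪ Q) and 4 ∈ Q, so 4 ∉ (R ∪ Q) Δ Q
4 ∉ ((R ∪ Q) Δ Q) and 4 ∈ S, so 4 ∈ ((R ∪ Q) Δ Q) Δ S

Yes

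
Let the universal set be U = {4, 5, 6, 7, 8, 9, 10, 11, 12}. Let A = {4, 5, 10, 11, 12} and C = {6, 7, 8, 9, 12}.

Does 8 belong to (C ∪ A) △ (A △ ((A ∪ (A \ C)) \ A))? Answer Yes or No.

8 ∈ C and 8 ∉ A, so 8 ∈ C ∪ A
8 ∉ A and 8 ∈ C, so 8 ∉ A \ C
8 ∉ A and 8 ∉ (A \ C), so 8 ∉ A ∪ (A \ C)
8 ∉ (A ∪ (A \ C)) and 8 ∉ A, so 8 ∉ (A ∪ (A \ C)) \ A
8 ∉ A and 8 ∉ ((A ∪ (A \ C)) \ A), so 8 ∉ A △ ((A ∪ (A \ C)) \ A)
8 ∈ (C ∪ A) and 8 ∉ (A △ ((A ∪ (A \ C)) \ A)), so 8 ∈ (C ∪ A) △ (A △ ((A ∪ (A \ C)) \ A))

Yes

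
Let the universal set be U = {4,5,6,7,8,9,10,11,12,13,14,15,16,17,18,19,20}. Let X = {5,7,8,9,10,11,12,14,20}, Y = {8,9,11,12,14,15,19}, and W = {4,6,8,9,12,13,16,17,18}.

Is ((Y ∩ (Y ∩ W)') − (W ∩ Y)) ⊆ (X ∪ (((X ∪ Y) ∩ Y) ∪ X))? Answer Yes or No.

Y ∩ W = {8,9,12}
(Y ∩ W)' = {4,5,6,7,10,11,13,14,15,16,17,18,19,20}
Y ∩ (Y ∩ W)' = {11,14,15,19}
W ∩ Y = {8,9,12}
(Y ∩ (Y ∩ W)') − (W ∩ Y) = {11,14,15,19}
X ∪ Y = {5,7,8,9,10,11,12,14,15,19,20}
(X ∪ Y) ∩ Y = {8,9,11,12,14,15,19}
((X ∪ Y) ∩ Y) ∪ X = {5,7,8,9,10,11,12,14,15,19,20}
X ∪ (((X ∪ Y) ∩ Y) ∪ X) = {5,7,8,9,10,11,12,14,15,19,20}
Every element of {11,14,15,19} is in {5,7,8,9,10,11,12,14,15,19,20}, so (Y ∩ (Y ∩ W)') − (W ∩ Y) ⊆ X ∪ (((X ∪ Y) ∩ Y) ∪ X).

Yes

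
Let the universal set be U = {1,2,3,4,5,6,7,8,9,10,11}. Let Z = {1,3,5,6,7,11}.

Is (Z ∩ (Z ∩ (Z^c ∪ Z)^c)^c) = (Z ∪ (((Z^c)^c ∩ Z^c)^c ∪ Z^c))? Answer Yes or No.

No

Z^c = {2,4,8,9,10}
Z^c ∪ Z = {1,2,3,4,5,6,7,8,9,10,11}
(Z^c ∪ Z)^c = {}
Z ∩ (Z^c ∪ Z)^c = {}
(Z ∩ (Z^c ∪ Z)^c)^c = {1,2,3,4,5,6,7,8,9,10,11}
Z ∩ (Z ∩ (Z^c ∪ Z)^c)^c = {1,3,5,6,7,11}
(Z^c)^c = {1,3,5,6,7,11}
(Z^c)^c ∩ Z^c = {}
((Z^c)^c ∩ Z^c)^c = {1,2,3,4,5,6,7,8,9,10,11}
((Z^c)^c ∩ Z^c)^c ∪ Z^c = {1,2,3,4,5,6,7,8,9,10,11}
Z ∪ (((Z^c)^c ∩ Z^c)^c ∪ Z^c) = {1,2,3,4,5,6,7,8,9,10,11}
2 ∈ Z ∪ (((Z^c)^c ∩ Z^c)^c ∪ Z^c) but 2 ∉ Z ∩ (Z ∩ (Z^c ∪ Z)^c)^c, so they differ.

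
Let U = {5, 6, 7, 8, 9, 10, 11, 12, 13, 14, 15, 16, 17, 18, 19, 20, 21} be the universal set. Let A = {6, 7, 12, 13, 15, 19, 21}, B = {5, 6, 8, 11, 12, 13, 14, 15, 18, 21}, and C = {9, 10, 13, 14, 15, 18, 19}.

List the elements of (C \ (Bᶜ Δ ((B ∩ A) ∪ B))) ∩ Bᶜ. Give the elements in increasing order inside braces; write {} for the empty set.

Bᶜ = {7, 9, 10, 16, 17, 19, 20}
B ∩ A = {6, 12, 13, 15, 21}
(B ∩ A) ∪ B = {5, 6, 8, 11, 12, 13, 14, 15, 18, 21}
Bᶜ Δ ((B ∩ A) ∪ B) = {5, 6, 7, 8, 9, 10, 11, 12, 13, 14, 15, 16, 17, 18, 19, 20, 21}
C \ (Bᶜ Δ ((B ∩ A) ∪ B)) = {}
(C \ (Bᶜ Δ ((B ∩ A) ∪ B))) ∩ Bᶜ = {}

{}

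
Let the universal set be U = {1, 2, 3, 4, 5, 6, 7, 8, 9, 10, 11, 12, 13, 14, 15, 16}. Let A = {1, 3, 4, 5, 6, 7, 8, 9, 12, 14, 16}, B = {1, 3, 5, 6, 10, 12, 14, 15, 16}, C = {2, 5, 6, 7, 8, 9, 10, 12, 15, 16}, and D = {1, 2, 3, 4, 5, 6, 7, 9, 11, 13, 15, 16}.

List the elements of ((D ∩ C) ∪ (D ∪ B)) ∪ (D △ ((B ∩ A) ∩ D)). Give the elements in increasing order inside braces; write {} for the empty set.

D ∩ C = {2, 5, 6, 7, 9, 15, 16}
D ∪ B = {1, 2, 3, 4, 5, 6, 7, 9, 10, 11, 12, 13, 14, 15, 16}
(D ∩ C) ∪ (D ∪ B) = {1, 2, 3, 4, 5, 6, 7, 9, 10, 11, 12, 13, 14, 15, 16}
B ∩ A = {1, 3, 5, 6, 12, 14, 16}
(B ∩ A) ∩ D = {1, 3, 5, 6, 16}
D △ ((B ∩ A) ∩ D) = {2, 4, 7, 9, 11, 13, 15}
((D ∩ C) ∪ (D ∪ B)) ∪ (D △ ((B ∩ A) ∩ D)) = {1, 2, 3, 4, 5, 6, 7, 9, 10, 11, 12, 13, 14, 15, 16}

{1, 2, 3, 4, 5, 6, 7, 9, 10, 11, 12, 13, 14, 15, 16}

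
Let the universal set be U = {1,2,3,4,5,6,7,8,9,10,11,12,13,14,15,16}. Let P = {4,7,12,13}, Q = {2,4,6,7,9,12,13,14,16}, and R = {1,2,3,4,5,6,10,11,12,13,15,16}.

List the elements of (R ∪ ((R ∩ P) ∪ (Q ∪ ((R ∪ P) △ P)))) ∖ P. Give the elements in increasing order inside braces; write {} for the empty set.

R ∩ P = {4,12,13}
R ∪ P = {1,2,3,4,5,6,7,10,11,12,13,15,16}
(R ∪ P) △ P = {1,2,3,5,6,10,11,15,16}
Q ∪ ((R ∪ P) △ P) = {1,2,3,4,5,6,7,9,10,11,12,13,14,15,16}
(R ∩ P) ∪ (Q ∪ ((R ∪ P) △ P)) = {1,2,3,4,5,6,7,9,10,11,12,13,14,15,16}
R ∪ ((R ∩ P) ∪ (Q ∪ ((R ∪ P) △ P))) = {1,2,3,4,5,6,7,9,10,11,12,13,14,15,16}
(R ∪ ((R ∩ P) ∪ (Q ∪ ((R ∪ P) △ P)))) ∖ P = {1,2,3,5,6,9,10,11,14,15,16}

{1,2,3,5,6,9,10,11,14,15,16}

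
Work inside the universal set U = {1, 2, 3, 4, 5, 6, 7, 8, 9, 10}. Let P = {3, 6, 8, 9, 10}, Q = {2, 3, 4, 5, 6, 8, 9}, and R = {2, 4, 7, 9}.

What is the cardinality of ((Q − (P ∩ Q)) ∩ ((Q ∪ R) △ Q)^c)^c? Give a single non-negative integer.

7

P ∩ Q = {3, 6, 8, 9}
Q − (P ∩ Q) = {2, 4, 5}
Q ∪ R = {2, 3, 4, 5, 6, 7, 8, 9}
(Q ∪ R) △ Q = {7}
((Q ∪ R) △ Q)^c = {1, 2, 3, 4, 5, 6, 8, 9, 10}
(Q − (P ∩ Q)) ∩ ((Q ∪ R) △ Q)^c = {2, 4, 5}
((Q − (P ∩ Q)) ∩ ((Q ∪ R) △ Q)^c)^c = {1, 3, 6, 7, 8, 9, 10}
|((Q − (P ∩ Q)) ∩ ((Q ∪ R) △ Q)^c)^c| = 7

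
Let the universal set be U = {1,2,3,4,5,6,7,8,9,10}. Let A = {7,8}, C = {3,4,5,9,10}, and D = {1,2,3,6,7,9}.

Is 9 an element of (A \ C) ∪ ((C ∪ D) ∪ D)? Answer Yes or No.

Yes

9 ∉ A and 9 ∈ C, so 9 ∉ A \ C
9 ∈ C and 9 ∈ D, so 9 ∈ C ∪ D
9 ∈ (C ∪ D) and 9 ∈ D, so 9 ∈ (C ∪ D) ∪ D
9 ∉ (A \ C) and 9 ∈ ((C ∪ D) ∪ D), so 9 ∈ (A \ C) ∪ ((C ∪ D) ∪ D)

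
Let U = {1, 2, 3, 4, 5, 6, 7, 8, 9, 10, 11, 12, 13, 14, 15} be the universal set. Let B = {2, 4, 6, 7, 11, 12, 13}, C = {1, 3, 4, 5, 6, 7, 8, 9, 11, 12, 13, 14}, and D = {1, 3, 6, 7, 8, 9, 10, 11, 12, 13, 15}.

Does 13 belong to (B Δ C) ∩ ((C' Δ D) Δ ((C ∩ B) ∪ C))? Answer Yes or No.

13 ∈ B and 13 ∈ C, so 13 ∉ B Δ C
13 ∈ C, so 13 ∉ C'
13 ∉ C' and 13 ∈ D, so 13 ∈ C' Δ D
13 ∈ C and 13 ∈ B, so 13 ∈ C ∩ B
13 ∈ (C ∩ B) and 13 ∈ C, so 13 ∈ (C ∩ B) ∪ C
13 ∈ (C' Δ D) and 13 ∈ ((C ∩ B) ∪ C), so 13 ∉ (C' Δ D) Δ ((C ∩ B) ∪ C)
13 ∉ (B Δ C) and 13 ∉ ((C' Δ D) Δ ((C ∩ B) ∪ C)), so 13 ∉ (B Δ C) ∩ ((C' Δ D) Δ ((C ∩ B) ∪ C))

No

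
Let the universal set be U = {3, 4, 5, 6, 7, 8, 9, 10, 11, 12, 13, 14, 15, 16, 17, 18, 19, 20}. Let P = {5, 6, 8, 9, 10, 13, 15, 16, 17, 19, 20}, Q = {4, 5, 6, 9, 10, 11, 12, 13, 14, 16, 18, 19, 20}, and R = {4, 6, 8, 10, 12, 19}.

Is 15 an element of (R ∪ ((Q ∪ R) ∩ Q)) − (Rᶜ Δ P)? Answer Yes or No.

No

15 ∉ Q and 15 ∉ R, so 15 ∉ Q ∪ R
15 ∉ (Q ∪ R) and 15 ∉ Q, so 15 ∉ (Q ∪ R) ∩ Q
15 ∉ R and 15 ∉ ((Q ∪ R) ∩ Q), so 15 ∉ R ∪ ((Q ∪ R) ∩ Q)
15 ∉ R, so 15 ∈ Rᶜ
15 ∈ Rᶜ and 15 ∈ P, so 15 ∉ Rᶜ Δ P
15 ∉ (R ∪ ((Q ∪ R) ∩ Q)) and 15 ∉ (Rᶜ Δ P), so 15 ∉ (R ∪ ((Q ∪ R) ∩ Q)) − (Rᶜ Δ P)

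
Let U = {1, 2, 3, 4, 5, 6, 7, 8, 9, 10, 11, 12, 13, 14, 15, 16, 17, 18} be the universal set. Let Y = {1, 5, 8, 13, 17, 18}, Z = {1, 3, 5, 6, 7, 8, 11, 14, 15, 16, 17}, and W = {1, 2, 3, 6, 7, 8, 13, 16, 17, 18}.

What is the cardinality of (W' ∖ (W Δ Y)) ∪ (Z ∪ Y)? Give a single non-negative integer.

W' = {4, 5, 9, 10, 11, 12, 14, 15}
W Δ Y = {2, 3, 5, 6, 7, 16}
W' ∖ (W Δ Y) = {4, 9, 10, 11, 12, 14, 15}
Z ∪ Y = {1, 3, 5, 6, 7, 8, 11, 13, 14, 15, 16, 17, 18}
(W' ∖ (W Δ Y)) ∪ (Z ∪ Y) = {1, 3, 4, 5, 6, 7, 8, 9, 10, 11, 12, 13, 14, 15, 16, 17, 18}
|(W' ∖ (W Δ Y)) ∪ (Z ∪ Y)| = 17

17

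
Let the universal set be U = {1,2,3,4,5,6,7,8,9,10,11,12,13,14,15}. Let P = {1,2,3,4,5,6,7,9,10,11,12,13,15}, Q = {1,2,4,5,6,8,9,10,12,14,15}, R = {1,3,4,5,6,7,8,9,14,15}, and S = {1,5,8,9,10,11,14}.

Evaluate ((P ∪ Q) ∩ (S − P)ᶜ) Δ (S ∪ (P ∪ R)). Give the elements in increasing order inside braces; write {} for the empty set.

P ∪ Q = {1,2,3,4,5,6,7,8,9,10,11,12,13,14,15}
S − P = {8,14}
(S − P)ᶜ = {1,2,3,4,5,6,7,9,10,11,12,13,15}
(P ∪ Q) ∩ (S − P)ᶜ = {1,2,3,4,5,6,7,9,10,11,12,13,15}
P ∪ R = {1,2,3,4,5,6,7,8,9,10,11,12,13,14,15}
S ∪ (P ∪ R) = {1,2,3,4,5,6,7,8,9,10,11,12,13,14,15}
((P ∪ Q) ∩ (S − P)ᶜ) Δ (S ∪ (P ∪ R)) = {8,14}

{8,14}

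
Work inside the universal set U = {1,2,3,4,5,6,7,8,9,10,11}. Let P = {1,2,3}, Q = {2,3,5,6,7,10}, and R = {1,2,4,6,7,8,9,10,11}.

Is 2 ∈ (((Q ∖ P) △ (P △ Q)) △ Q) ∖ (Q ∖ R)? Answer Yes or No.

2 ∈ Q and 2 ∈ P, so 2 ∉ Q ∖ P
2 ∈ P and 2 ∈ Q, so 2 ∉ P △ Q
2 ∉ (Q ∖ P) and 2 ∉ (P △ Q), so 2 ∉ (Q ∖ P) △ (P △ Q)
2 ∉ ((Q ∖ P) △ (P △ Q)) and 2 ∈ Q, so 2 ∈ ((Q ∖ P) △ (P △ Q)) △ Q
2 ∈ Q and 2 ∈ R, so 2 ∉ Q ∖ R
2 ∈ (((Q ∖ P) △ (P △ Q)) △ Q) and 2 ∉ (Q ∖ R), so 2 ∈ (((Q ∖ P) △ (P △ Q)) △ Q) ∖ (Q ∖ R)

Yes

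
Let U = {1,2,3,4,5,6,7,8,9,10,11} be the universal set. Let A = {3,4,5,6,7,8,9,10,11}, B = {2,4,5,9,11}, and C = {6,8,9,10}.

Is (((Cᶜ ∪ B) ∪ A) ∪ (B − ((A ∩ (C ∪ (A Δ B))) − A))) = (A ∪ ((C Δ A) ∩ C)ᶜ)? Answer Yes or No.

Yes

Cᶜ = {1,2,3,4,5,7,11}
Cᶜ ∪ B = {1,2,3,4,5,7,9,11}
(Cᶜ ∪ B) ∪ A = {1,2,3,4,5,6,7,8,9,10,11}
A Δ B = {2,3,6,7,8,10}
C ∪ (A Δ B) = {2,3,6,7,8,9,10}
A ∩ (C ∪ (A Δ B)) = {3,6,7,8,9,10}
(A ∩ (C ∪ (A Δ B))) − A = {}
B − ((A ∩ (C ∪ (A Δ B))) − A) = {2,4,5,9,11}
((Cᶜ ∪ B) ∪ A) ∪ (B − ((A ∩ (C ∪ (A Δ B))) − A)) = {1,2,3,4,5,6,7,8,9,10,11}
C Δ A = {3,4,5,7,11}
(C Δ A) ∩ C = {}
((C Δ A) ∩ C)ᶜ = {1,2,3,4,5,6,7,8,9,10,11}
A ∪ ((C Δ A) ∩ C)ᶜ = {1,2,3,4,5,6,7,8,9,10,11}
Both equal {1,2,3,4,5,6,7,8,9,10,11}, so ((Cᶜ ∪ B) ∪ A) ∪ (B − ((A ∩ (C ∪ (A Δ B))) − A)) = A ∪ ((C Δ A) ∩ C)ᶜ.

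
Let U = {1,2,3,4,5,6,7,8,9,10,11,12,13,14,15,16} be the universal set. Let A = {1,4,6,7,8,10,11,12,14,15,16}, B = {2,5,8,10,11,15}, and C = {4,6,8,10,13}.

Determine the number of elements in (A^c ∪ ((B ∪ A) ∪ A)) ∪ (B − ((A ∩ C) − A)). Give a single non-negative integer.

A^c = {2,3,5,9,13}
B ∪ A = {1,2,4,5,6,7,8,10,11,12,14,15,16}
(B ∪ A) ∪ A = {1,2,4,5,6,7,8,10,11,12,14,15,16}
A^c ∪ ((B ∪ A) ∪ A) = {1,2,3,4,5,6,7,8,9,10,11,12,13,14,15,16}
A ∩ C = {4,6,8,10}
(A ∩ C) − A = {}
B − ((A ∩ C) − A) = {2,5,8,10,11,15}
(A^c ∪ ((B ∪ A) ∪ A)) ∪ (B − ((A ∩ C) − A)) = {1,2,3,4,5,6,7,8,9,10,11,12,13,14,15,16}
|(A^c ∪ ((B ∪ A) ∪ A)) ∪ (B − ((A ∩ C) − A))| = 16

16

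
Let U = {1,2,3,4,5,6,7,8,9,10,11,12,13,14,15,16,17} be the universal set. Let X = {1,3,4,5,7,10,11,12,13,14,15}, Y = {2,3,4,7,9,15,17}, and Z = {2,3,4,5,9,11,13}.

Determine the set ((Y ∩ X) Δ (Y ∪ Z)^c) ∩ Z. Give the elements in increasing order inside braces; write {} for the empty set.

{3,4}

Y ∩ X = {3,4,7,15}
Y ∪ Z = {2,3,4,5,7,9,11,13,15,17}
(Y ∪ Z)^c = {1,6,8,10,12,14,16}
(Y ∩ X) Δ (Y ∪ Z)^c = {1,3,4,6,7,8,10,12,14,15,16}
((Y ∩ X) Δ (Y ∪ Z)^c) ∩ Z = {3,4}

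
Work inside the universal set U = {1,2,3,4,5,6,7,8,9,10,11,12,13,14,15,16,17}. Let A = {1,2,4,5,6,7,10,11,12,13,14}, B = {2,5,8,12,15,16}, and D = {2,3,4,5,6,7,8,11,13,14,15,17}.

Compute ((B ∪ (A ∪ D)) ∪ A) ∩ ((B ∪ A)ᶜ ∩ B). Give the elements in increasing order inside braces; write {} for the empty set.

{}

A ∪ D = {1,2,3,4,5,6,7,8,10,11,12,13,14,15,17}
B ∪ (A ∪ D) = {1,2,3,4,5,6,7,8,10,11,12,13,14,15,16,17}
(B ∪ (A ∪ D)) ∪ A = {1,2,3,4,5,6,7,8,10,11,12,13,14,15,16,17}
B ∪ A = {1,2,4,5,6,7,8,10,11,12,13,14,15,16}
(B ∪ A)ᶜ = {3,9,17}
(B ∪ A)ᶜ ∩ B = {}
((B ∪ (A ∪ D)) ∪ A) ∩ ((B ∪ A)ᶜ ∩ B) = {}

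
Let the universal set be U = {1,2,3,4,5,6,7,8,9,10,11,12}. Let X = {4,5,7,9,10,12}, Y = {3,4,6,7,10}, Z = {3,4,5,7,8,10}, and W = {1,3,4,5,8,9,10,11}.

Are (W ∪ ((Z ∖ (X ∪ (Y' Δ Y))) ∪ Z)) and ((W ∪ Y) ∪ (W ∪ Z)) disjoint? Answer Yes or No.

No

Y' = {1,2,5,8,9,11,12}
Y' Δ Y = {1,2,3,4,5,6,7,8,9,10,11,12}
X ∪ (Y' Δ Y) = {1,2,3,4,5,6,7,8,9,10,11,12}
Z ∖ (X ∪ (Y' Δ Y)) = {}
(Z ∖ (X ∪ (Y' Δ Y))) ∪ Z = {3,4,5,7,8,10}
W ∪ ((Z ∖ (X ∪ (Y' Δ Y))) ∪ Z) = {1,3,4,5,7,8,9,10,11}
W ∪ Y = {1,3,4,5,6,7,8,9,10,11}
W ∪ Z = {1,3,4,5,7,8,9,10,11}
(W ∪ Y) ∪ (W ∪ Z) = {1,3,4,5,6,7,8,9,10,11}
1 lies in both, so they are not disjoint.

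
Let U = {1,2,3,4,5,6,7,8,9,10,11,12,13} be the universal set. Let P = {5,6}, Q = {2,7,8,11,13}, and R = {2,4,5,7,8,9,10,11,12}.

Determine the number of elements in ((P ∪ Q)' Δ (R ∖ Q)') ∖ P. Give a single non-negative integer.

9

P ∪ Q = {2,5,6,7,8,11,13}
(P ∪ Q)' = {1,3,4,9,10,12}
R ∖ Q = {4,5,9,10,12}
(R ∖ Q)' = {1,2,3,6,7,8,11,13}
(P ∪ Q)' Δ (R ∖ Q)' = {2,4,6,7,8,9,10,11,12,13}
((P ∪ Q)' Δ (R ∖ Q)') ∖ P = {2,4,7,8,9,10,11,12,13}
|((P ∪ Q)' Δ (R ∖ Q)') ∖ P| = 9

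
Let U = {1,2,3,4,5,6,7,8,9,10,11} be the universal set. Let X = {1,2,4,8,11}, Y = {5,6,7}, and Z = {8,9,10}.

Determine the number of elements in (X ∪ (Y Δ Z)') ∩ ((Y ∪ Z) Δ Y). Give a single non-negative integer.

Y Δ Z = {5,6,7,8,9,10}
(Y Δ Z)' = {1,2,3,4,11}
X ∪ (Y Δ Z)' = {1,2,3,4,8,11}
Y ∪ Z = {5,6,7,8,9,10}
(Y ∪ Z) Δ Y = {8,9,10}
(X ∪ (Y Δ Z)') ∩ ((Y ∪ Z) Δ Y) = {8}
|(X ∪ (Y Δ Z)') ∩ ((Y ∪ Z) Δ Y)| = 1

1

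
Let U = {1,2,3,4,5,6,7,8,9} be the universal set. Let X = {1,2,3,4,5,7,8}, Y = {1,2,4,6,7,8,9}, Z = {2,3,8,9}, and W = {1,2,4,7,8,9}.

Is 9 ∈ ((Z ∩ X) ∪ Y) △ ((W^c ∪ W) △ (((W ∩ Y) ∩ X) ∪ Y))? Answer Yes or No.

9 ∈ Z and 9 ∉ X, so 9 ∉ Z ∩ X
9 ∉ (Z ∩ X) and 9 ∈ Y, so 9 ∈ (Z ∩ X) ∪ Y
9 ∈ W, so 9 ∉ W^c
9 ∉ W^c and 9 ∈ W, so 9 ∈ W^c ∪ W
9 ∈ W and 9 ∈ Y, so 9 ∈ W ∩ Y
9 ∈ (W ∩ Y) and 9 ∉ X, so 9 ∉ (W ∩ Y) ∩ X
9 ∉ ((W ∩ Y) ∩ X) and 9 ∈ Y, so 9 ∈ ((W ∩ Y) ∩ X) ∪ Y
9 ∈ (W^c ∪ W) and 9 ∈ (((W ∩ Y) ∩ X) ∪ Y), so 9 ∉ (W^c ∪ W) △ (((W ∩ Y) ∩ X) ∪ Y)
9 ∈ ((Z ∩ X) ∪ Y) and 9 ∉ ((W^c ∪ W) △ (((W ∩ Y) ∩ X) ∪ Y)), so 9 ∈ ((Z ∩ X) ∪ Y) △ ((W^c ∪ W) △ (((W ∩ Y) ∩ X) ∪ Y))

Yes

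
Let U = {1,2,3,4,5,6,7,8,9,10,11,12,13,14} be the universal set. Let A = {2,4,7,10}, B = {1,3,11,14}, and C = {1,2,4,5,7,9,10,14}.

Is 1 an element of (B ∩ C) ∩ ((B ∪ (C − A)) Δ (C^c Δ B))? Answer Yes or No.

No

1 ∈ B and 1 ∈ C, so 1 ∈ B ∩ C
1 ∈ C and 1 ∉ A, so 1 ∈ C − A
1 ∈ B and 1 ∈ (C − A), so 1 ∈ B ∪ (C − A)
1 ∈ C, so 1 ∉ C^c
1 ∉ C^c and 1 ∈ B, so 1 ∈ C^c Δ B
1 ∈ (B ∪ (C − A)) and 1 ∈ (C^c Δ B), so 1 ∉ (B ∪ (C − A)) Δ (C^c Δ B)
1 ∈ (B ∩ C) and 1 ∉ ((B ∪ (C − A)) Δ (C^c Δ B)), so 1 ∉ (B ∩ C) ∩ ((B ∪ (C − A)) Δ (C^c Δ B))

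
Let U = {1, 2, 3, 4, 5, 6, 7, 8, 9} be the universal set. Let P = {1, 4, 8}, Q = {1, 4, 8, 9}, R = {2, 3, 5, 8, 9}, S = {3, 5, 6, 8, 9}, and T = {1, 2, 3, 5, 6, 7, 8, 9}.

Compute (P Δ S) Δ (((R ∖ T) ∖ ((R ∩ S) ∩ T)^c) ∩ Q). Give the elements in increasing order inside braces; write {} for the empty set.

{1, 3, 4, 5, 6, 9}

P Δ S = {1, 3, 4, 5, 6, 9}
R ∖ T = {}
R ∩ S = {3, 5, 8, 9}
(R ∩ S) ∩ T = {3, 5, 8, 9}
((R ∩ S) ∩ T)^c = {1, 2, 4, 6, 7}
(R ∖ T) ∖ ((R ∩ S) ∩ T)^c = {}
((R ∖ T) ∖ ((R ∩ S) ∩ T)^c) ∩ Q = {}
(P Δ S) Δ (((R ∖ T) ∖ ((R ∩ S) ∩ T)^c) ∩ Q) = {1, 3, 4, 5, 6, 9}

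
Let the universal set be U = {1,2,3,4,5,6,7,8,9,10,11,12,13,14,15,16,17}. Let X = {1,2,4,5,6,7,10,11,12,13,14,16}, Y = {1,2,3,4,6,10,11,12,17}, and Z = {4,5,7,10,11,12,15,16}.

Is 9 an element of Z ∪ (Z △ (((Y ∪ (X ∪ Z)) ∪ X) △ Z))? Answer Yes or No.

9 ∉ X and 9 ∉ Z, so 9 ∉ X ∪ Z
9 ∉ Y and 9 ∉ (X ∪ Z), so 9 ∉ Y ∪ (X ∪ Z)
9 ∉ (Y ∪ (X ∪ Z)) and 9 ∉ X, so 9 ∉ (Y ∪ (X ∪ Z)) ∪ X
9 ∉ ((Y ∪ (X ∪ Z)) ∪ X) and 9 ∉ Z, so 9 ∉ ((Y ∪ (X ∪ Z)) ∪ X) △ Z
9 ∉ Z and 9 ∉ (((Y ∪ (X ∪ Z)) ∪ X) △ Z), so 9 ∉ Z △ (((Y ∪ (X ∪ Z)) ∪ X) △ Z)
9 ∉ Z and 9 ∉ (Z △ (((Y ∪ (X ∪ Z)) ∪ X) △ Z)), so 9 ∉ Z ∪ (Z △ (((Y ∪ (X ∪ Z)) ∪ X) △ Z))

No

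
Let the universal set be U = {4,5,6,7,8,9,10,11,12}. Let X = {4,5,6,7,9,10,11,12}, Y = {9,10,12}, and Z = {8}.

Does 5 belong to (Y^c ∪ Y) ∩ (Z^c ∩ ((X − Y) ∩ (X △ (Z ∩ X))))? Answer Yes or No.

Yes

5 ∉ Y, so 5 ∈ Y^c
5 ∈ Y^c and 5 ∉ Y, so 5 ∈ Y^c ∪ Y
5 ∉ Z, so 5 ∈ Z^c
5 ∈ X and 5 ∉ Y, so 5 ∈ X − Y
5 ∉ Z and 5 ∈ X, so 5 ∉ Z ∩ X
5 ∈ X and 5 ∉ (Z ∩ X), so 5 ∈ X △ (Z ∩ X)
5 ∈ (X − Y) and 5 ∈ (X △ (Z ∩ X)), so 5 ∈ (X − Y) ∩ (X △ (Z ∩ X))
5 ∈ Z^c and 5 ∈ ((X − Y) ∩ (X △ (Z ∩ X))), so 5 ∈ Z^c ∩ ((X − Y) ∩ (X △ (Z ∩ X)))
5 ∈ (Y^c ∪ Y) and 5 ∈ (Z^c ∩ ((X − Y) ∩ (X △ (Z ∩ X)))), so 5 ∈ (Y^c ∪ Y) ∩ (Z^c ∩ ((X − Y) ∩ (X △ (Z ∩ X))))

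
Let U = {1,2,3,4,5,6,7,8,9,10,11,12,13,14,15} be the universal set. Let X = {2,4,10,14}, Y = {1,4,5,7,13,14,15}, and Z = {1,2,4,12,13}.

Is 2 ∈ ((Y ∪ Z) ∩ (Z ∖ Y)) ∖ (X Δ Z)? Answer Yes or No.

Yes

2 ∉ Y and 2 ∈ Z, so 2 ∈ Y ∪ Z
2 ∈ Z and 2 ∉ Y, so 2 ∈ Z ∖ Y
2 ∈ (Y ∪ Z) and 2 ∈ (Z ∖ Y), so 2 ∈ (Y ∪ Z) ∩ (Z ∖ Y)
2 ∈ X and 2 ∈ Z, so 2 ∉ X Δ Z
2 ∈ ((Y ∪ Z) ∩ (Z ∖ Y)) and 2 ∉ (X Δ Z), so 2 ∈ ((Y ∪ Z) ∩ (Z ∖ Y)) ∖ (X Δ Z)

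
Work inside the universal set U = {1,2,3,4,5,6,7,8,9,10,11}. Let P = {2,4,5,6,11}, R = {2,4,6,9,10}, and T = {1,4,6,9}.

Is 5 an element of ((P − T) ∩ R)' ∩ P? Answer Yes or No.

Yes

5 ∈ P and 5 ∉ T, so 5 ∈ P − T
5 ∈ (P − T) and 5 ∉ R, so 5 ∉ (P − T) ∩ R
5 ∈ ((P − T) ∩ R)' since 5 ∉ ((P − T) ∩ R)
5 ∈ ((P − T) ∩ R)' and 5 ∈ P, so 5 ∈ ((P − T) ∩ R)' ∩ P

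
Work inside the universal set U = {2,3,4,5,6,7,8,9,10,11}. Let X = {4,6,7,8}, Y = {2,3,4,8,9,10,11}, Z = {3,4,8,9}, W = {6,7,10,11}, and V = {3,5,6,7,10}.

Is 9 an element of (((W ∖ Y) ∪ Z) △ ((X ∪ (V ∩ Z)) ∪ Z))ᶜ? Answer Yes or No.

9 ∉ W and 9 ∈ Y, so 9 ∉ W ∖ Y
9 ∉ (W ∖ Y) and 9 ∈ Z, so 9 ∈ (W ∖ Y) ∪ Z
9 ∉ V and 9 ∈ Z, so 9 ∉ V ∩ Z
9 ∉ X and 9 ∉ (V ∩ Z), so 9 ∉ X ∪ (V ∩ Z)
9 ∉ (X ∪ (V ∩ Z)) and 9 ∈ Z, so 9 ∈ (X ∪ (V ∩ Z)) ∪ Z
9 ∈ ((W ∖ Y) ∪ Z) and 9 ∈ ((X ∪ (V ∩ Z)) ∪ Z), so 9 ∉ ((W ∖ Y) ∪ Z) △ ((X ∪ (V ∩ Z)) ∪ Z)
9 ∈ (((W ∖ Y) ∪ Z) △ ((X ∪ (V ∩ Z)) ∪ Z))ᶜ since 9 ∉ (((W ∖ Y) ∪ Z) △ ((X ∪ (V ∩ Z)) ∪ Z))

Yes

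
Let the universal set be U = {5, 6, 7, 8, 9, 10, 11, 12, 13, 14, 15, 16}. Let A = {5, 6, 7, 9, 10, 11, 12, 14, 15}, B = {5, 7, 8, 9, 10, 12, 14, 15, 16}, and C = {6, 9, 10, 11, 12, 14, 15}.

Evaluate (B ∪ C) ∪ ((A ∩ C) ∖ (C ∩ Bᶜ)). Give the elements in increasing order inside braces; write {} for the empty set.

{5, 6, 7, 8, 9, 10, 11, 12, 14, 15, 16}

B ∪ C = {5, 6, 7, 8, 9, 10, 11, 12, 14, 15, 16}
A ∩ C = {6, 9, 10, 11, 12, 14, 15}
Bᶜ = {6, 11, 13}
C ∩ Bᶜ = {6, 11}
(A ∩ C) ∖ (C ∩ Bᶜ) = {9, 10, 12, 14, 15}
(B ∪ C) ∪ ((A ∩ C) ∖ (C ∩ Bᶜ)) = {5, 6, 7, 8, 9, 10, 11, 12, 14, 15, 16}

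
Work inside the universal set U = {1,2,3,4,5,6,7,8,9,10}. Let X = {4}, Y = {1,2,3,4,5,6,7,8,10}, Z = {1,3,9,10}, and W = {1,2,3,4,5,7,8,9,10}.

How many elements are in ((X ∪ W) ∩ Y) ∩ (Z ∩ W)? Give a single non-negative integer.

3

X ∪ W = {1,2,3,4,5,7,8,9,10}
(X ∪ W) ∩ Y = {1,2,3,4,5,7,8,10}
Z ∩ W = {1,3,9,10}
((X ∪ W) ∩ Y) ∩ (Z ∩ W) = {1,3,10}
|((X ∪ W) ∩ Y) ∩ (Z ∩ W)| = 3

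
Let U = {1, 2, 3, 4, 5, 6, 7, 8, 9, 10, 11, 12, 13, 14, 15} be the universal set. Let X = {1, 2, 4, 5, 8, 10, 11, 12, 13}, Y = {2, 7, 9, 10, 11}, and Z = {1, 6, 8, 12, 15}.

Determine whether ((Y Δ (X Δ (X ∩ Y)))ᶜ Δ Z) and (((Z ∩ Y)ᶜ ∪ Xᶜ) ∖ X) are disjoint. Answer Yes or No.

X ∩ Y = {2, 10, 11}
X Δ (X ∩ Y) = {1, 4, 5, 8, 12, 13}
Y Δ (X Δ (X ∩ Y)) = {1, 2, 4, 5, 7, 8, 9, 10, 11, 12, 13}
(Y Δ (X Δ (X ∩ Y)))ᶜ = {3, 6, 14, 15}
(Y Δ (X Δ (X ∩ Y)))ᶜ Δ Z = {1, 3, 8, 12, 14}
Z ∩ Y = {}
(Z ∩ Y)ᶜ = {1, 2, 3, 4, 5, 6, 7, 8, 9, 10, 11, 12, 13, 14, 15}
Xᶜ = {3, 6, 7, 9, 14, 15}
(Z ∩ Y)ᶜ ∪ Xᶜ = {1, 2, 3, 4, 5, 6, 7, 8, 9, 10, 11, 12, 13, 14, 15}
((Z ∩ Y)ᶜ ∪ Xᶜ) ∖ X = {3, 6, 7, 9, 14, 15}
3 lies in both, so they are not disjoint.

No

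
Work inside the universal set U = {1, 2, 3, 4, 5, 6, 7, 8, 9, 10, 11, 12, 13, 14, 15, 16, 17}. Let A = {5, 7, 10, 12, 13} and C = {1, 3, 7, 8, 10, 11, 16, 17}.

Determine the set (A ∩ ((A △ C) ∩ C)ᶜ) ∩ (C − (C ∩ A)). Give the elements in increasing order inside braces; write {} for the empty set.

A △ C = {1, 3, 5, 8, 11, 12, 13, 16, 17}
(A △ C) ∩ C = {1, 3, 8, 11, 16, 17}
((A △ C) ∩ C)ᶜ = {2, 4, 5, 6, 7, 9, 10, 12, 13, 14, 15}
A ∩ ((A △ C) ∩ C)ᶜ = {5, 7, 10, 12, 13}
C ∩ A = {7, 10}
C − (C ∩ A) = {1, 3, 8, 11, 16, 17}
(A ∩ ((A △ C) ∩ C)ᶜ) ∩ (C − (C ∩ A)) = {}

{}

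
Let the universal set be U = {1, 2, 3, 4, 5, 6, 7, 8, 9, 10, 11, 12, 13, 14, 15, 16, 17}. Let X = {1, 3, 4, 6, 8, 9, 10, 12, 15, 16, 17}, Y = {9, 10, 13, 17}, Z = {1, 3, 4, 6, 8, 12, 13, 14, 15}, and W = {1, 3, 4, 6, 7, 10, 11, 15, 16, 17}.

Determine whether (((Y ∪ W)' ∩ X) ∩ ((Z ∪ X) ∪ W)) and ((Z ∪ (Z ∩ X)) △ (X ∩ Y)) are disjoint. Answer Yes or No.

Y ∪ W = {1, 3, 4, 6, 7, 9, 10, 11, 13, 15, 16, 17}
(Y ∪ W)' = {2, 5, 8, 12, 14}
(Y ∪ W)' ∩ X = {8, 12}
Z ∪ X = {1, 3, 4, 6, 8, 9, 10, 12, 13, 14, 15, 16, 17}
(Z ∪ X) ∪ W = {1, 3, 4, 6, 7, 8, 9, 10, 11, 12, 13, 14, 15, 16, 17}
((Y ∪ W)' ∩ X) ∩ ((Z ∪ X) ∪ W) = {8, 12}
Z ∩ X = {1, 3, 4, 6, 8, 12, 15}
Z ∪ (Z ∩ X) = {1, 3, 4, 6, 8, 12, 13, 14, 15}
X ∩ Y = {9, 10, 17}
(Z ∪ (Z ∩ X)) △ (X ∩ Y) = {1, 3, 4, 6, 8, 9, 10, 12, 13, 14, 15, 17}
8 lies in both, so they are not disjoint.

No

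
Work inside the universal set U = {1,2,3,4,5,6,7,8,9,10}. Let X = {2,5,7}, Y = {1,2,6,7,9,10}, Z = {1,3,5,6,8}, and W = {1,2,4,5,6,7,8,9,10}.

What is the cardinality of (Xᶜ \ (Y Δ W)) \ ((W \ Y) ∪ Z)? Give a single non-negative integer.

Xᶜ = {1,3,4,6,8,9,10}
Y Δ W = {4,5,8}
Xᶜ \ (Y Δ W) = {1,3,6,9,10}
W \ Y = {4,5,8}
(W \ Y) ∪ Z = {1,3,4,5,6,8}
(Xᶜ \ (Y Δ W)) \ ((W \ Y) ∪ Z) = {9,10}
|(Xᶜ \ (Y Δ W)) \ ((W \ Y) ∪ Z)| = 2

2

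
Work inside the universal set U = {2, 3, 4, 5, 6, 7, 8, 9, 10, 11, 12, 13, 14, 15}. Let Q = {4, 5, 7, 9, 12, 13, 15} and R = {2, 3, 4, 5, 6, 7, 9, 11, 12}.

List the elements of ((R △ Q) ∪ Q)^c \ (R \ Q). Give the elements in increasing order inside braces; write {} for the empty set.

{8, 10, 14}

R △ Q = {2, 3, 6, 11, 13, 15}
(R △ Q) ∪ Q = {2, 3, 4, 5, 6, 7, 9, 11, 12, 13, 15}
((R △ Q) ∪ Q)^c = {8, 10, 14}
R \ Q = {2, 3, 6, 11}
((R △ Q) ∪ Q)^c \ (R \ Q) = {8, 10, 14}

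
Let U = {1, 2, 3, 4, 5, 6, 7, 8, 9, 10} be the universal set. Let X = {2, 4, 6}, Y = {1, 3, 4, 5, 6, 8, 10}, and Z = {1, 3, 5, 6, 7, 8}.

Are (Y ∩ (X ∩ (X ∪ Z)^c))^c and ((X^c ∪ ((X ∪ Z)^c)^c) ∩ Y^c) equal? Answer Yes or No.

No

X ∪ Z = {1, 2, 3, 4, 5, 6, 7, 8}
(X ∪ Z)^c = {9, 10}
X ∩ (X ∪ Z)^c = {}
Y ∩ (X ∩ (X ∪ Z)^c) = {}
(Y ∩ (X ∩ (X ∪ Z)^c))^c = {1, 2, 3, 4, 5, 6, 7, 8, 9, 10}
X^c = {1, 3, 5, 7, 8, 9, 10}
((X ∪ Z)^c)^c = {1, 2, 3, 4, 5, 6, 7, 8}
X^c ∪ ((X ∪ Z)^c)^c = {1, 2, 3, 4, 5, 6, 7, 8, 9, 10}
Y^c = {2, 7, 9}
(X^c ∪ ((X ∪ Z)^c)^c) ∩ Y^c = {2, 7, 9}
1 ∈ (Y ∩ (X ∩ (X ∪ Z)^c))^c but 1 ∉ (X^c ∪ ((X ∪ Z)^c)^c) ∩ Y^c, so they differ.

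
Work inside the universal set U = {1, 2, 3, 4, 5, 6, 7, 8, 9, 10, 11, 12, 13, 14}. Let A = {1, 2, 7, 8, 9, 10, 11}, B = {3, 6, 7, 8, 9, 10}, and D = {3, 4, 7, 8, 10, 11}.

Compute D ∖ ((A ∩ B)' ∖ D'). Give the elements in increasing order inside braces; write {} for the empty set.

{7, 8, 10}

A ∩ B = {7, 8, 9, 10}
(A ∩ B)' = {1, 2, 3, 4, 5, 6, 11, 12, 13, 14}
D' = {1, 2, 5, 6, 9, 12, 13, 14}
(A ∩ B)' ∖ D' = {3, 4, 11}
D ∖ ((A ∩ B)' ∖ D') = {7, 8, 10}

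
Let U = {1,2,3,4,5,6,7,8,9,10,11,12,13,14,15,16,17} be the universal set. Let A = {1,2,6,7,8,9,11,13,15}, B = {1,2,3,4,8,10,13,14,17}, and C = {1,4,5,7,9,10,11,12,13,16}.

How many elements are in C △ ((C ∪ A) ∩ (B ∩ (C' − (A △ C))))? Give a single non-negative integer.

C ∪ A = {1,2,4,5,6,7,8,9,10,11,12,13,15,16}
C' = {2,3,6,8,14,15,17}
A △ C = {2,4,5,6,8,10,12,15,16}
C' − (A △ C) = {3,14,17}
B ∩ (C' − (A △ C)) = {3,14,17}
(C ∪ A) ∩ (B ∩ (C' − (A △ C))) = {}
C △ ((C ∪ A) ∩ (B ∩ (C' − (A △ C)))) = {1,4,5,7,9,10,11,12,13,16}
|C △ ((C ∪ A) ∩ (B ∩ (C' − (A △ C))))| = 10

10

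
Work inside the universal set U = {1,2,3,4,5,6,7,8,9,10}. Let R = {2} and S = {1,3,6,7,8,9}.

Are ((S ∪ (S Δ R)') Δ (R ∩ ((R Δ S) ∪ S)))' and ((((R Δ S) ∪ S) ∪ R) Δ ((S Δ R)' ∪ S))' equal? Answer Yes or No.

S Δ R = {1,2,3,6,7,8,9}
(S Δ R)' = {4,5,10}
S ∪ (S Δ R)' = {1,3,4,5,6,7,8,9,10}
R Δ S = {1,2,3,6,7,8,9}
(R Δ S) ∪ S = {1,2,3,6,7,8,9}
R ∩ ((R Δ S) ∪ S) = {2}
(S ∪ (S Δ R)') Δ (R ∩ ((R Δ S) ∪ S)) = {1,2,3,4,5,6,7,8,9,10}
((S ∪ (S Δ R)') Δ (R ∩ ((R Δ S) ∪ S)))' = {}
((R Δ S) ∪ S) ∪ R = {1,2,3,6,7,8,9}
(S Δ R)' ∪ S = {1,3,4,5,6,7,8,9,10}
(((R Δ S) ∪ S) ∪ R) Δ ((S Δ R)' ∪ S) = {2,4,5,10}
((((R Δ S) ∪ S) ∪ R) Δ ((S Δ R)' ∪ S))' = {1,3,6,7,8,9}
1 ∈ ((((R Δ S) ∪ S) ∪ R) Δ ((S Δ R)' ∪ S))' but 1 ∉ ((S ∪ (S Δ R)') Δ (R ∩ ((R Δ S) ∪ S)))', so they differ.

No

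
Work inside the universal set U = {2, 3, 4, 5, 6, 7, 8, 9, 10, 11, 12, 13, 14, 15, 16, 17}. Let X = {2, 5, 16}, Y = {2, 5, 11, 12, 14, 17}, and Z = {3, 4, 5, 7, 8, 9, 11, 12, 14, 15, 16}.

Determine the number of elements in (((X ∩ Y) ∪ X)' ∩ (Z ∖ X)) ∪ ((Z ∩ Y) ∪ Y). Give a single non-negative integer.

X ∩ Y = {2, 5}
(X ∩ Y) ∪ X = {2, 5, 16}
((X ∩ Y) ∪ X)' = {3, 4, 6, 7, 8, 9, 10, 11, 12, 13, 14, 15, 17}
Z ∖ X = {3, 4, 7, 8, 9, 11, 12, 14, 15}
((X ∩ Y) ∪ X)' ∩ (Z ∖ X) = {3, 4, 7, 8, 9, 11, 12, 14, 15}
Z ∩ Y = {5, 11, 12, 14}
(Z ∩ Y) ∪ Y = {2, 5, 11, 12, 14, 17}
(((X ∩ Y) ∪ X)' ∩ (Z ∖ X)) ∪ ((Z ∩ Y) ∪ Y) = {2, 3, 4, 5, 7, 8, 9, 11, 12, 14, 15, 17}
|(((X ∩ Y) ∪ X)' ∩ (Z ∖ X)) ∪ ((Z ∩ Y) ∪ Y)| = 12

12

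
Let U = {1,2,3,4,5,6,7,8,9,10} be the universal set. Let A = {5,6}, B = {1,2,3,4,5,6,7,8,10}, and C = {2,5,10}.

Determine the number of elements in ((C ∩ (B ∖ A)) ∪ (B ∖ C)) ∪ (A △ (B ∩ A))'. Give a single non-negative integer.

B ∖ A = {1,2,3,4,7,8,10}
C ∩ (B ∖ A) = {2,10}
B ∖ C = {1,3,4,6,7,8}
(C ∩ (B ∖ A)) ∪ (B ∖ C) = {1,2,3,4,6,7,8,10}
B ∩ A = {5,6}
A △ (B ∩ A) = {}
(A △ (B ∩ A))' = {1,2,3,4,5,6,7,8,9,10}
((C ∩ (B ∖ A)) ∪ (B ∖ C)) ∪ (A △ (B ∩ A))' = {1,2,3,4,5,6,7,8,9,10}
|((C ∩ (B ∖ A)) ∪ (B ∖ C)) ∪ (A △ (B ∩ A))'| = 10

10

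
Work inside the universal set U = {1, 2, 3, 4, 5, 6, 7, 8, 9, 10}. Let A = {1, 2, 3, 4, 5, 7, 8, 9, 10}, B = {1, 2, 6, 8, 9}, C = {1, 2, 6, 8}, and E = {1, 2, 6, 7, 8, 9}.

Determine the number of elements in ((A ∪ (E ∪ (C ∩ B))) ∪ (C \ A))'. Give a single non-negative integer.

C ∩ B = {1, 2, 6, 8}
E ∪ (C ∩ B) = {1, 2, 6, 7, 8, 9}
A ∪ (E ∪ (C ∩ B)) = {1, 2, 3, 4, 5, 6, 7, 8, 9, 10}
C \ A = {6}
(A ∪ (E ∪ (C ∩ B))) ∪ (C \ A) = {1, 2, 3, 4, 5, 6, 7, 8, 9, 10}
((A ∪ (E ∪ (C ∩ B))) ∪ (C \ A))' = {}
|((A ∪ (E ∪ (C ∩ B))) ∪ (C \ A))'| = 0

0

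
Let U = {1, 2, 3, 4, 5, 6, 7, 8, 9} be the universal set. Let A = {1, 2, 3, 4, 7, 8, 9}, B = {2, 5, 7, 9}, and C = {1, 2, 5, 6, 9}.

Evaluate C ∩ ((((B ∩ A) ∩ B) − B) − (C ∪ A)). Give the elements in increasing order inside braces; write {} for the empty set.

{}

B ∩ A = {2, 7, 9}
(B ∩ A) ∩ B = {2, 7, 9}
((B ∩ A) ∩ B) − B = {}
C ∪ A = {1, 2, 3, 4, 5, 6, 7, 8, 9}
(((B ∩ A) ∩ B) − B) − (C ∪ A) = {}
C ∩ ((((B ∩ A) ∩ B) − B) − (C ∪ A)) = {}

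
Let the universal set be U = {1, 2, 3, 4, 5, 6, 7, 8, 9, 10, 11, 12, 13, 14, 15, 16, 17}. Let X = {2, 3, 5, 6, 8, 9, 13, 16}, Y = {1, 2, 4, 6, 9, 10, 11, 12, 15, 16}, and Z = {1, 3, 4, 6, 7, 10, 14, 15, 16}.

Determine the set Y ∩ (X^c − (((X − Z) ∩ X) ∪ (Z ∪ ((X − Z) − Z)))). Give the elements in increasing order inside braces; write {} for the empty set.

{11, 12}

X^c = {1, 4, 7, 10, 11, 12, 14, 15, 17}
X − Z = {2, 5, 8, 9, 13}
(X − Z) ∩ X = {2, 5, 8, 9, 13}
(X − Z) − Z = {2, 5, 8, 9, 13}
Z ∪ ((X − Z) − Z) = {1, 2, 3, 4, 5, 6, 7, 8, 9, 10, 13, 14, 15, 16}
((X − Z) ∩ X) ∪ (Z ∪ ((X − Z) − Z)) = {1, 2, 3, 4, 5, 6, 7, 8, 9, 10, 13, 14, 15, 16}
X^c − (((X − Z) ∩ X) ∪ (Z ∪ ((X − Z) − Z))) = {11, 12, 17}
Y ∩ (X^c − (((X − Z) ∩ X) ∪ (Z ∪ ((X − Z) − Z)))) = {11, 12}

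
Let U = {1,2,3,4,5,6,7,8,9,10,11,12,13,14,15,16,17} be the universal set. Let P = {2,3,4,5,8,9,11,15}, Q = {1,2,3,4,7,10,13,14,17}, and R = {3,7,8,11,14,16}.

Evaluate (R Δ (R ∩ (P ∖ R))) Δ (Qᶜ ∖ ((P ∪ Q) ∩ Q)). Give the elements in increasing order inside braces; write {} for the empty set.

{3,5,6,7,9,12,14,15}

P ∖ R = {2,4,5,9,15}
R ∩ (P ∖ R) = {}
R Δ (R ∩ (P ∖ R)) = {3,7,8,11,14,16}
Qᶜ = {5,6,8,9,11,12,15,16}
P ∪ Q = {1,2,3,4,5,7,8,9,10,11,13,14,15,17}
(P ∪ Q) ∩ Q = {1,2,3,4,7,10,13,14,17}
Qᶜ ∖ ((P ∪ Q) ∩ Q) = {5,6,8,9,11,12,15,16}
(R Δ (R ∩ (P ∖ R))) Δ (Qᶜ ∖ ((P ∪ Q) ∩ Q)) = {3,5,6,7,9,12,14,15}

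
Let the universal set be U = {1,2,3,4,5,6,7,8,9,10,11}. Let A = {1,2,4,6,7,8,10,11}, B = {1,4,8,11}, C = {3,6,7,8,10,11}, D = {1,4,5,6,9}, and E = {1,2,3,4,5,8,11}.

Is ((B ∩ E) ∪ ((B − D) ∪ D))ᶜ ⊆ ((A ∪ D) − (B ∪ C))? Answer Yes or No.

No

B ∩ E = {1,4,8,11}
B − D = {8,11}
(B − D) ∪ D = {1,4,5,6,8,9,11}
(B ∩ E) ∪ ((B − D) ∪ D) = {1,4,5,6,8,9,11}
((B ∩ E) ∪ ((B − D) ∪ D))ᶜ = {2,3,7,10}
A ∪ D = {1,2,4,5,6,7,8,9,10,11}
B ∪ C = {1,3,4,6,7,8,10,11}
(A ∪ D) − (B ∪ C) = {2,5,9}
3 ∈ ((B ∩ E) ∪ ((B − D) ∪ D))ᶜ but 3 ∉ (A ∪ D) − (B ∪ C), so the inclusion fails.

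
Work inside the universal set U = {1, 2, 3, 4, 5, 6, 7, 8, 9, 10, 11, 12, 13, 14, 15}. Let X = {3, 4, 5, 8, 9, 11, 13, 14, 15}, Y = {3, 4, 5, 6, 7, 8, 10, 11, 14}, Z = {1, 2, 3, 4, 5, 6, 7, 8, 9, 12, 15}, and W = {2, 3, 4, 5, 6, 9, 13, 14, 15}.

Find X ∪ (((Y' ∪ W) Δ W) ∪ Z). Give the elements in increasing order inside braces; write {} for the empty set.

Y' = {1, 2, 9, 12, 13, 15}
Y' ∪ W = {1, 2, 3, 4, 5, 6, 9, 12, 13, 14, 15}
(Y' ∪ W) Δ W = {1, 12}
((Y' ∪ W) Δ W) ∪ Z = {1, 2, 3, 4, 5, 6, 7, 8, 9, 12, 15}
X ∪ (((Y' ∪ W) Δ W) ∪ Z) = {1, 2, 3, 4, 5, 6, 7, 8, 9, 11, 12, 13, 14, 15}

{1, 2, 3, 4, 5, 6, 7, 8, 9, 11, 12, 13, 14, 15}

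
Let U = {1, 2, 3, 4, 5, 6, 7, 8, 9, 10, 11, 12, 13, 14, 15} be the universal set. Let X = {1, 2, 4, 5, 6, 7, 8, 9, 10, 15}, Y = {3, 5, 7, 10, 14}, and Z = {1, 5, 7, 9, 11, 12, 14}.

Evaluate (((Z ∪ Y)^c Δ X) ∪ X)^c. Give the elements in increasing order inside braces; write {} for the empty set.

Z ∪ Y = {1, 3, 5, 7, 9, 10, 11, 12, 14}
(Z ∪ Y)^c = {2, 4, 6, 8, 13, 15}
(Z ∪ Y)^c Δ X = {1, 5, 7, 9, 10, 13}
((Z ∪ Y)^c Δ X) ∪ X = {1, 2, 4, 5, 6, 7, 8, 9, 10, 13, 15}
(((Z ∪ Y)^c Δ X) ∪ X)^c = {3, 11, 12, 14}

{3, 11, 12, 14}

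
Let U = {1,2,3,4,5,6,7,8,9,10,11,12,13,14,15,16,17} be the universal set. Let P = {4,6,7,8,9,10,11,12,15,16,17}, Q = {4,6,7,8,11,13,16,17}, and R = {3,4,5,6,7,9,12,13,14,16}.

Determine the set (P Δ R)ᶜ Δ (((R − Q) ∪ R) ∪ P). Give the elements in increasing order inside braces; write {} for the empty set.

P Δ R = {3,5,8,10,11,13,14,15,17}
(P Δ R)ᶜ = {1,2,4,6,7,9,12,16}
R − Q = {3,5,9,12,14}
(R − Q) ∪ R = {3,4,5,6,7,9,12,13,14,16}
((R − Q) ∪ R) ∪ P = {3,4,5,6,7,8,9,10,11,12,13,14,15,16,17}
(P Δ R)ᶜ Δ (((R − Q) ∪ R) ∪ P) = {1,2,3,5,8,10,11,13,14,15,17}

{1,2,3,5,8,10,11,13,14,15,17}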